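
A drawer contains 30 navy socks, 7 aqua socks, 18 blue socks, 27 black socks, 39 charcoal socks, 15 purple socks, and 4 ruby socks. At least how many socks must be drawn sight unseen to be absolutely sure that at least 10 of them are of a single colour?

57

The 7 colours are the holes; the socks drawn are the pigeons.
To avoid 10 of any one colour, the worst case takes at most 9 of each colour, or every sock of a colour that has fewer than 9.
That gives 9 + 7 + 9 + 9 + 9 + 9 + 4 = 56 socks with no colour reaching 10.
The next sock forces some colour to 10, so 56 + 1 = 57.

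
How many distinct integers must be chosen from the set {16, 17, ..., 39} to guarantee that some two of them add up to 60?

Two chosen integers sum to 60 exactly when both halves of some pair {x, 60−x} with 21 ≤ x ≤ 60−x ≤ 39 are chosen — 9 such pairs.
The remaining 6 elements (those with no distinct partner in range) can never complete a 60-sum, so the worst case takes all of them and one from each pair: 6 + 9 = 15.
The 16th integer has to be the second member of some pair, so 15 + 1 = 16.

16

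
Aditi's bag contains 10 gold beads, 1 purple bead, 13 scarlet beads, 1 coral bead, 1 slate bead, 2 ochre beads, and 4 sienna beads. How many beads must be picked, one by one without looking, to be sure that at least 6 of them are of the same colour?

The 7 colours are the holes; the beads drawn are the pigeons.
To avoid 6 of any one colour, the worst case takes at most 5 of each colour, or every bead of a colour that has fewer than 5.
That gives 5 + 1 + 5 + 1 + 1 + 2 + 4 = 19 beads with no colour reaching 6.
The next bead forces some colour to 6, so 19 + 1 = 20.

20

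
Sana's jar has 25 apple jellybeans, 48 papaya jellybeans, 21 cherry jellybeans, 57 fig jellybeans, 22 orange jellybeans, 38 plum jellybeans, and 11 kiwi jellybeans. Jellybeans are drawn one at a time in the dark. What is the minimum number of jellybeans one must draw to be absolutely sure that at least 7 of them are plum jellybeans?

In the worst case for collecting plum jellybeans, every non-plum jellybean comes out first.
There are 25 + 48 + 21 + 57 + 22 + 11 = 184 non-plum jellybeans altogether.
After those, each further jellybean must be plum, so 184 + 7 = 191 draws guarantee 7 plum jellybeans.

191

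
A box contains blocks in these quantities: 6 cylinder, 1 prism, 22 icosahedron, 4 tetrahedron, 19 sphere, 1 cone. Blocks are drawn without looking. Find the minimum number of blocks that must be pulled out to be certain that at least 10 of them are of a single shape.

By the pigeonhole principle, put each drawn block into a box by shape. The largest draw with every box below 10 takes min(count, 9) from each shape; shapes with fewer than 9 contribute all they have.
Σ min(cᵢ, 9) = 6 + 1 + 9 + 4 + 9 + 1 = 30.
Draw number 30 + 1 = 31 must push one box to 10.

31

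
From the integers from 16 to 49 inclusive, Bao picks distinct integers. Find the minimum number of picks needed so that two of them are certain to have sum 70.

A set avoiding the sum 70 can contain at most one of each pair {x, 70−x}, plus the 6 elements whose complement lies outside the range or equal to its own complement.
The integers 16, …, 35 (20 of them) are such a set: any two sum to at least 16+17 = 33 and at most 34+35 = 69 < 70.
Pigeonhole: any 21st integer completes one of the 14 pairs, so 21 choices force a sum of 70.

21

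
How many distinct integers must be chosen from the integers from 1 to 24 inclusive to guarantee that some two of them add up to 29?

15

Two chosen integers sum to 29 exactly when both halves of some pair {x, 29−x} with 5 ≤ x ≤ 29−x ≤ 24 are chosen — 10 such pairs.
The remaining 4 elements (those with no distinct partner in range) can never complete a 29-sum, so the worst case takes all of them and one from each pair: 4 + 10 = 14.
By pigeonhole, the 15th integer has to be the second member of some pair, so 14 + 1 = 15.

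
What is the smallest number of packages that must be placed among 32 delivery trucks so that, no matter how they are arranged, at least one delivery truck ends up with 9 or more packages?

257

With 256 packages one could put exactly 8 in each of the 32 delivery trucks, and no delivery truck would reach 9.
One more package must land in a delivery truck that already has 8, giving it 9.
So 32 × 8 + 1 = 257 packages are required.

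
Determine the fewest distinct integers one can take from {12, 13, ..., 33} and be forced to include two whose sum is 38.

16

Two chosen integers sum to 38 exactly when both halves of some pair {x, 38−x} with 12 ≤ x ≤ 38−x ≤ 26 are chosen — 7 such pairs.
The remaining 8 elements (those with no distinct partner in range) can never complete a 38-sum, so the worst case takes all of them and one from each pair: 8 + 7 = 15.
By the pigeonhole principle, the 16th integer has to be the second member of some pair, so 15 + 1 = 16.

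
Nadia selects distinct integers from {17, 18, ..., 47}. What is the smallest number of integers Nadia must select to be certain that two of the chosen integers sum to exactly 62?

A set avoiding the sum 62 can contain at most one of each pair {x, 62−x}, plus the 3 elements whose complement lies outside the range or equal to its own complement.
The integers 31, …, 47 (17 of them) are such a set: any two sum to at least 31+32 = 63 > 62.
Any 18th integer completes one of the 14 pairs, so 18 choices force a sum of 62.

18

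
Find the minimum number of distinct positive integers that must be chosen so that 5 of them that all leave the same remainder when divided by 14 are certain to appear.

57

By the pigeonhole principle, the 14 residue classes mod 14 are the pigeonholes.
With 56 integers one could put 4 in each residue class and have no class reach 5.
The 57th integer pushes some class to 5, so 14·4 + 1 = 57.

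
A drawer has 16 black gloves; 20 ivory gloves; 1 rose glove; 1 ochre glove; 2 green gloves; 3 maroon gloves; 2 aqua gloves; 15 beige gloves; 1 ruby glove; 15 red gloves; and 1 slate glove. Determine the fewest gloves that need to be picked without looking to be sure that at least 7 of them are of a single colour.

An adversary could hand out at most 6 gloves per colour (7 colours run out sooner): 6 + 6 + 1 + 1 + 2 + 3 + 2 + 6 + 1 + 6 + 1 = 35 gloves and still no colour has 7.
One more glove lands in a colour already at 6, so 36 draws are enough and 35 are not.

36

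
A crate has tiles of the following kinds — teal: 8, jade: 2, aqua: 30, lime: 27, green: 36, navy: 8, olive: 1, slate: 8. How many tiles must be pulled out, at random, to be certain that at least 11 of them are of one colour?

Pigeonhole: put each drawn tile into a box by colour. The largest draw with every box below 11 takes min(count, 10) from each colour; colours with fewer than 10 contribute all they have.
Σ min(cᵢ, 10) = 8 + 2 + 10 + 10 + 10 + 8 + 1 + 8 = 57.
Draw number 57 + 1 = 58 must push one box to 11.

58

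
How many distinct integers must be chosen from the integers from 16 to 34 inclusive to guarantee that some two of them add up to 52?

12

Two chosen integers sum to 52 exactly when both halves of some pair {x, 52−x} with 18 ≤ x ≤ 52−x ≤ 34 are chosen — 8 such pairs.
The remaining 3 elements (those with no distinct partner in range) can never complete a 52-sum, so the worst case takes all of them and one from each pair: 3 + 8 = 11.
Pigeonhole: the 12th integer has to be the second member of some pair, so 11 + 1 = 12.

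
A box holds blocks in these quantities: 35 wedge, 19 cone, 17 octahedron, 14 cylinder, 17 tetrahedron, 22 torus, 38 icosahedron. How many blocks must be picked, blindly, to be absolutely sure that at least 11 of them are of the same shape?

71

By pigeonhole, the 7 shapes are the holes; the blocks drawn are the pigeons.
To avoid 11 of any one shape, the worst case takes at most 10 of each shape.
That gives 10 + 10 + 10 + 10 + 10 + 10 + 10 = 70 blocks with no shape reaching 11.
The next block forces some shape to 11, so 70 + 1 = 71.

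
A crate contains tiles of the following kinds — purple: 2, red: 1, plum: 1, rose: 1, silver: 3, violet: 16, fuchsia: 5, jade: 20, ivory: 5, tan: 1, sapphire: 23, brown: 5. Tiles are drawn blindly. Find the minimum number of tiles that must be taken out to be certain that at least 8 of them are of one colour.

Pigeonhole: the 12 colours are the holes; the tiles drawn are the pigeons.
To avoid 8 of any one colour, the worst case takes at most 7 of each colour, or every tile of a colour that has fewer than 7.
That gives 2 + 1 + 1 + 1 + 3 + 7 + 5 + 7 + 5 + 1 + 7 + 5 = 45 tiles with no colour reaching 8.
The next tile forces some colour to 8, so 45 + 1 = 46.

46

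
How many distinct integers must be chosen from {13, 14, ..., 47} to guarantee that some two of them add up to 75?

A set avoiding the sum 75 can contain at most one of each pair {x, 75−x}, plus the 15 elements whose complement lies outside the range.
The integers 13, …, 37 (25 of them) are such a set: any two sum to at least 13+14 = 27 and at most 36+37 = 73 < 75.
By pigeonhole, any 26th integer completes one of the 10 pairs, so 26 choices force a sum of 75.

26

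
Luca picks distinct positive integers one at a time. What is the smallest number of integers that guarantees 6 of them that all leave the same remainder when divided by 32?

By pigeonhole, the 32 residue classes mod 32 are the pigeonholes.
With 160 integers one could put 5 in each residue class and have no class reach 6.
The 161st integer pushes some class to 6, so 32·5 + 1 = 161.

161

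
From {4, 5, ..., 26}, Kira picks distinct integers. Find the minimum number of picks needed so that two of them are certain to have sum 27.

14

Two chosen integers sum to 27 exactly when both halves of some pair {x, 27−x} with 4 ≤ x ≤ 27−x ≤ 23 are chosen — 10 such pairs.
The remaining 3 elements (those with no distinct partner in range) can never complete a 27-sum, so the worst case takes all of them and one from each pair: 3 + 10 = 13.
The 14th integer has to be the second member of some pair, so 13 + 1 = 14.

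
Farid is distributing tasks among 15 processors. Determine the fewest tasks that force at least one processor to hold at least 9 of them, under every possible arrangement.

With 120 tasks one could put exactly 8 in each of the 15 processors, and no processor would reach 9.
By the pigeonhole principle, one more task must land in a processor that already has 8, giving it 9.
So 15 × 8 + 1 = 121 tasks are required.

121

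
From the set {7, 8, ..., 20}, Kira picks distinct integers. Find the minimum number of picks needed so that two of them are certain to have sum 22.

Two chosen integers sum to 22 exactly when both halves of some pair {x, 22−x} with 7 ≤ x ≤ 22−x ≤ 15 are chosen — 4 such pairs.
The remaining 6 elements (those with no distinct partner in range) can never complete a 22-sum, so the worst case takes all of them and one from each pair: 6 + 4 = 10.
By pigeonhole, the 11th integer has to be the second member of some pair, so 10 + 1 = 11.

11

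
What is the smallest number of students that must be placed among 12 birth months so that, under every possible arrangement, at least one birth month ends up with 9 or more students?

97

With 96 students one could put exactly 8 in each of the 12 birth months, and no birth month would reach 9.
By pigeonhole, one more student must land in a birth month that already has 8, giving it 9.
So 12 × 8 + 1 = 97 students are required.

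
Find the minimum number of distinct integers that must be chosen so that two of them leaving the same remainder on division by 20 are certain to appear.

21

The 20 residue classes mod 20 are the pigeonholes.
With 20 integers one could put 1 in each residue class and have no class reach 2.
The 21st integer pushes some class to 2, so 20·1 + 1 = 21.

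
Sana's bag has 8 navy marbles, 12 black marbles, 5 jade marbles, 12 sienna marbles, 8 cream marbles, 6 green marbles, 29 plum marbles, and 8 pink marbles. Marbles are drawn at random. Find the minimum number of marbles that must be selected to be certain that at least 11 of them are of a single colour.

Pigeonhole: the 8 colours are the holes; the marbles drawn are the pigeons.
To avoid 11 of any one colour, the worst case takes at most 10 of each colour, or every marble of a colour that has fewer than 10.
That gives 8 + 10 + 5 + 10 + 8 + 6 + 10 + 8 = 65 marbles with no colour reaching 11.
The next marble forces some colour to 11, so 65 + 1 = 66.

66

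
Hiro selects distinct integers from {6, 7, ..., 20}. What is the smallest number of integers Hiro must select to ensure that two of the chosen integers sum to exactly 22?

Group the elements by complementary pair {x, 22−x}: {6,16}, {7,15}, {8,14}, …, giving 5 two-element pairs; the single value 11 (it cannot pair with itself since the integers are distinct); and 4 integers whose partner 22−x falls outside [6,20].
By pigeonhole, treating each of those 10 groups as a pigeonhole, one can pick one integer per group — 10 integers — with no two summing to 22.
The 11th integer lands in an occupied pair, forcing a sum of 22.

11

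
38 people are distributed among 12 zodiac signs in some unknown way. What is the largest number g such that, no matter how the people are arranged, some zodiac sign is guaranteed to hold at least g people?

4

The 12 zodiac signs are the holes and the 38 people are the pigeons.
If every zodiac sign held at most 3 people, the total would be at most 12 × 3 = 36, which is less than 38.
So some zodiac sign holds at least ⌈38/12⌉ = 4 people.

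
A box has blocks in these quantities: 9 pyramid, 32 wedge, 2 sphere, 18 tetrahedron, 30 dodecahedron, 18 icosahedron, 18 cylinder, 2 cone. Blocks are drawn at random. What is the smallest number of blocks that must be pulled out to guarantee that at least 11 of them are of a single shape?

64

An adversary could hand out at most 10 blocks per shape (pyramid, sphere, cone run out sooner): 9 + 10 + 2 + 10 + 10 + 10 + 10 + 2 = 63 blocks and still no shape has 11.
Pigeonhole: one more block lands in a shape already at 10, so 64 draws are enough and 63 are not.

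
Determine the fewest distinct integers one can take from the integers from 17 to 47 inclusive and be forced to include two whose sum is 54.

A set avoiding the sum 54 can contain at most one of each pair {x, 54−x}, plus the 11 elements whose complement lies outside the range or equal to its own complement.
The integers 27, …, 47 (21 of them) are such a set: any two sum to at least 27+28 = 55 > 54.
By the pigeonhole principle, any 22nd integer completes one of the 10 pairs, so 22 choices force a sum of 54.

22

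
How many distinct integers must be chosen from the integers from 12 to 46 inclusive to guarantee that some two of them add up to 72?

26

Group the elements by complementary pair {x, 72−x}: {26,46}, {27,45}, {28,44}, …, giving 10 two-element pairs, the single value 36 (it cannot pair with itself since the integers are distinct), and 14 integers whose partner 72−x falls outside [12,46].
Treating each of those 25 groups as a pigeonhole, one can pick one integer per group — 25 integers — with no two summing to 72.
The 26th integer lands in an occupied pair, forcing a sum of 72.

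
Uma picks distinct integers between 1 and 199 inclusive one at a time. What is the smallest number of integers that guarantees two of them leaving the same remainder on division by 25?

The 25 residue classes mod 25 are the pigeonholes.
With 25 integers one could put 1 in each residue class and have no class reach 2.
The 26th integer pushes some class to 2, so 25·1 + 1 = 26.

26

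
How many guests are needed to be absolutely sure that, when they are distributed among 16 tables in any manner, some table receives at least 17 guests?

257

With 256 guests one could put exactly 16 in each of the 16 tables, and no table would reach 17.
One more guest must land in a table that already has 16, giving it 17.
So 16 × 16 + 1 = 257 guests are required.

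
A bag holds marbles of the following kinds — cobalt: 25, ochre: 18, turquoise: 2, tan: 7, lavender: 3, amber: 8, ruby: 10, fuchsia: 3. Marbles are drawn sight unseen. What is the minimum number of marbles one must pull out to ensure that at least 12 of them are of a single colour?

56

By pigeonhole, the 8 colours are the holes; the marbles drawn are the pigeons.
To avoid 12 of any one colour, the worst case takes at most 11 of each colour, or every marble of a colour that has fewer than 11.
That gives 11 + 11 + 2 + 7 + 3 + 8 + 10 + 3 = 55 marbles with no colour reaching 12.
The next marble forces some colour to 12, so 55 + 1 = 56.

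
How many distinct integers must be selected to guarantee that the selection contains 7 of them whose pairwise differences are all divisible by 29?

175

Integers whose pairwise differences are multiples of 29 are exactly those sharing a remainder mod 29. By the pigeonhole principle, the 29 residue classes mod 29 are the pigeonholes.
With 174 integers one could put 6 in each residue class and have no class reach 7.
The 175th integer pushes some class to 7, so 29·6 + 1 = 175.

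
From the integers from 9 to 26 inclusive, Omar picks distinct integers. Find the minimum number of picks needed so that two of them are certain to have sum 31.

12

A set avoiding the sum 31 can contain at most one of each pair {x, 31−x}, plus the 4 elements whose complement lies outside the range.
The integers 16, …, 26 (11 of them) are such a set: any two sum to at least 16+17 = 33 > 31.
Any 12th integer completes one of the 7 pairs, so 12 choices force a sum of 31.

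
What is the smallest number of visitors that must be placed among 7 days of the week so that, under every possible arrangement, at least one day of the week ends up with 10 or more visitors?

With 63 visitors one could put exactly 9 in each of the 7 days of the week, and no day of the week would reach 10.
One more visitor must land in a day of the week that already has 9, giving it 10.
So 7 × 9 + 1 = 64 visitors are required.

64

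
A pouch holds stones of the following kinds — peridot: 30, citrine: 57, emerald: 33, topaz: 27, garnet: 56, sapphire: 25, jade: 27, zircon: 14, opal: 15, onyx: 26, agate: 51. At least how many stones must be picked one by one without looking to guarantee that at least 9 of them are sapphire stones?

345

In the worst case for collecting sapphire stones, every non-sapphire stone comes out first.
There are 30 + 57 + 33 + 27 + 56 + 27 + 14 + 15 + 26 + 51 = 336 non-sapphire stones altogether.
After those, each further stone must be sapphire, so 336 + 9 = 345 draws guarantee 9 sapphire stones.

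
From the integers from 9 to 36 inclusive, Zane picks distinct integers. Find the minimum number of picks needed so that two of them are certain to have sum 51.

Group the elements by complementary pair {x, 51−x}: {15,36}, {16,35}, {17,34}, …, giving 11 two-element pairs and 6 integers whose partner 51−x falls outside [9,36].
By pigeonhole, treating each of those 17 groups as a pigeonhole, one can pick one integer per group — 17 integers — with no two summing to 51.
The 18th integer lands in an occupied pair, forcing a sum of 51.

18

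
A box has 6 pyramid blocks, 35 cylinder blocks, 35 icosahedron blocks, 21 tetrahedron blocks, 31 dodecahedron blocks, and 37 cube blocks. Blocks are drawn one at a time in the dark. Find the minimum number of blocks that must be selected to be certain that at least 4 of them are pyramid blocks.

In the worst case for collecting pyramid blocks, every non-pyramid block comes out first.
There are 35 + 35 + 21 + 31 + 37 = 159 non-pyramid blocks altogether.
After those, each further block must be pyramid, so 159 + 4 = 163 draws guarantee 4 pyramid blocks.

163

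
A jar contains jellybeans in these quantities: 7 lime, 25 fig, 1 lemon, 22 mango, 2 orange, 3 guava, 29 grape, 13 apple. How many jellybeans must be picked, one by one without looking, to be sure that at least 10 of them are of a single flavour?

50

An adversary could hand out at most 9 jellybeans per flavour (4 flavours run out sooner): 7 + 9 + 1 + 9 + 2 + 3 + 9 + 9 = 49 jellybeans and still no flavour has 10.
Pigeonhole: one more jellybean lands in a flavour already at 9, so 50 draws are enough and 49 are not.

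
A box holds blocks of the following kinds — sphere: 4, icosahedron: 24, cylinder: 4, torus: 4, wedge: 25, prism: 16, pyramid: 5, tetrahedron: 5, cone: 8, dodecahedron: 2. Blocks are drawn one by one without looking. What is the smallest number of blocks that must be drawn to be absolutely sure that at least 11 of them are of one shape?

63

By the pigeonhole principle, the 10 shapes are the holes; the blocks drawn are the pigeons.
To avoid 11 of any one shape, the worst case takes at most 10 of each shape, or every block of a shape that has fewer than 10.
That gives 4 + 10 + 4 + 4 + 10 + 10 + 5 + 5 + 8 + 2 = 62 blocks with no shape reaching 11.
The next block forces some shape to 11, so 62 + 1 = 63.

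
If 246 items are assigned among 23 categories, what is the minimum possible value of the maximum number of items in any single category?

11

By pigeonhole, the 23 categories are the holes and the 246 items are the pigeons.
If every category held at most 10 items, the total would be at most 23 × 10 = 230, which is less than 246.
So some category holds at least ⌈246/23⌉ = 11 items.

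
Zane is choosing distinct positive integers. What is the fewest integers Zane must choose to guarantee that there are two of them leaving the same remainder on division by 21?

22

The 21 residue classes mod 21 are the pigeonholes.
With 21 integers one could put 1 in each residue class and have no class reach 2.
The 22nd integer pushes some class to 2, so 21·1 + 1 = 22.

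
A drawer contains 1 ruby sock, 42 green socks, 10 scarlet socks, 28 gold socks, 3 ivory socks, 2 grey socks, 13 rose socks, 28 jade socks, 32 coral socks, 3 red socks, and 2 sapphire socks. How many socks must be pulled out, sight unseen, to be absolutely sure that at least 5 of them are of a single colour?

An adversary could hand out at most 4 socks per colour (5 colours run out sooner): 1 + 4 + 4 + 4 + 3 + 2 + 4 + 4 + 4 + 3 + 2 = 35 socks and still no colour has 5.
One more sock lands in a colour already at 4, so 36 draws are enough and 35 are not.

36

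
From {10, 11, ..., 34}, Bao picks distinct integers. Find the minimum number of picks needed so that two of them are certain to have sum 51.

17

Two chosen integers sum to 51 exactly when both halves of some pair {x, 51−x} with 17 ≤ x ≤ 51−x ≤ 34 are chosen — 9 such pairs.
The remaining 7 elements (those with no distinct partner in range) can never complete a 51-sum, so the worst case takes all of them and one from each pair: 7 + 9 = 16.
Pigeonhole: the 17th integer has to be the second member of some pair, so 16 + 1 = 17.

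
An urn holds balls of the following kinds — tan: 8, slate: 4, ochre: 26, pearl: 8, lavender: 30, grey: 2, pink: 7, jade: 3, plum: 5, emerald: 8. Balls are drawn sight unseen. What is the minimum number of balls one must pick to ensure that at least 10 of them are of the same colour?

An adversary could hand out at most 9 balls per colour (8 colours run out sooner): 8 + 4 + 9 + 8 + 9 + 2 + 7 + 3 + 5 + 8 = 63 balls and still no colour has 10.
By pigeonhole, one more ball lands in a colour already at 9, so 64 draws are enough and 63 are not.

64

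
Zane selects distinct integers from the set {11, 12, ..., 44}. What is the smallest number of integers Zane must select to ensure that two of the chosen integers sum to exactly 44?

A set avoiding the sum 44 can contain at most one of each pair {x, 44−x}, plus the 12 elements whose complement lies outside the range or equal to its own complement.
The integers 22, …, 44 (23 of them) are such a set: any two sum to at least 22+23 = 45 > 44.
Any 24th integer completes one of the 11 pairs, so 24 choices force a sum of 44.

24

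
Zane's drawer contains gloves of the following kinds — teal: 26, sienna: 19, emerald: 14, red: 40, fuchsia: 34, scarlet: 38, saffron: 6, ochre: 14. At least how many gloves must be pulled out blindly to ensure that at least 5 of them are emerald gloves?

182

In the worst case for collecting emerald gloves, every non-emerald glove comes out first.
There are 26 + 19 + 40 + 34 + 38 + 6 + 14 = 177 non-emerald gloves altogether.
After those, each further glove must be emerald, so 177 + 5 = 182 draws guarantee 5 emerald gloves.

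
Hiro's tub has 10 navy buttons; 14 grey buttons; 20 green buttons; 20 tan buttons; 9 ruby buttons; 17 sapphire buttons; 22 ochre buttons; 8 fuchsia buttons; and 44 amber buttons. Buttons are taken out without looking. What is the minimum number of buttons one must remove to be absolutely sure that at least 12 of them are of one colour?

Put each drawn button into a box by colour. The largest draw with every box below 12 takes min(count, 11) from each colour; colours with fewer than 11 contribute all they have.
Σ min(cᵢ, 11) = 10 + 11 + 11 + 11 + 9 + 11 + 11 + 8 + 11 = 93.
Draw number 93 + 1 = 94 must push one box to 12.

94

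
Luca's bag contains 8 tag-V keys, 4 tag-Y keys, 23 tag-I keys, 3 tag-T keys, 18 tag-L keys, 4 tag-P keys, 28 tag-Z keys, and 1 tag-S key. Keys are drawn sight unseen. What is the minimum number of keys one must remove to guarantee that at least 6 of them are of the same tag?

33

Put each drawn key into a box by tag. The largest draw with every box below 6 takes min(count, 5) from each tag; tags with fewer than 5 contribute all they have.
Σ min(cᵢ, 5) = 5 + 4 + 5 + 3 + 5 + 4 + 5 + 1 = 32.
Draw number 32 + 1 = 33 must push one box to 6.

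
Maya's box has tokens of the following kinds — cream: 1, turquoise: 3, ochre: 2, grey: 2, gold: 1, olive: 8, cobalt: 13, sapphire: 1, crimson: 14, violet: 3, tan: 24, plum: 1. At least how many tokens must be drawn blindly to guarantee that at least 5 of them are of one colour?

By the pigeonhole principle, put each drawn token into a box by colour. The largest draw with every box below 5 takes min(count, 4) from each colour; colours with fewer than 4 contribute all they have.
Σ min(cᵢ, 4) = 1 + 3 + 2 + 2 + 1 + 4 + 4 + 1 + 4 + 3 + 4 + 1 = 30.
Draw number 30 + 1 = 31 must push one box to 5.

31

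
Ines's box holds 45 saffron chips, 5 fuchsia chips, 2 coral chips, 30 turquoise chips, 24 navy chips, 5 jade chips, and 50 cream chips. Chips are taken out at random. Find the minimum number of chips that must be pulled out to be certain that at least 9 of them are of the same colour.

45

An adversary could hand out at most 8 chips per colour (fuchsia, coral, jade run out sooner): 8 + 5 + 2 + 8 + 8 + 5 + 8 = 44 chips and still no colour has 9.
One more chip lands in a colour already at 8, so 45 draws are enough and 44 are not.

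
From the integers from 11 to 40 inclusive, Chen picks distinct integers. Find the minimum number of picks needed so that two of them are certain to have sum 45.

19

Two chosen integers sum to 45 exactly when both halves of some pair {x, 45−x} with 11 ≤ x ≤ 45−x ≤ 34 are chosen — 12 such pairs.
The remaining 6 elements (those with no distinct partner in range) can never complete a 45-sum, so the worst case takes all of them and one from each pair: 6 + 12 = 18.
By pigeonhole, the 19th integer has to be the second member of some pair, so 18 + 1 = 19.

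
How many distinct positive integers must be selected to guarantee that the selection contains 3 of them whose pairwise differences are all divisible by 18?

Integers whose pairwise differences are multiples of 18 are exactly those sharing a remainder mod 18. By the pigeonhole principle, the 18 residue classes mod 18 are the pigeonholes.
With 36 integers one could put 2 in each residue class and have no class reach 3.
The 37th integer pushes some class to 3, so 18·2 + 1 = 37.

37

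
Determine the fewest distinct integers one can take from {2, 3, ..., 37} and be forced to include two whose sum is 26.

Two chosen integers sum to 26 exactly when both halves of some pair {x, 26−x} with 2 ≤ x ≤ 26−x ≤ 24 are chosen — 11 such pairs.
The remaining 14 elements (those with no distinct partner in range) can never complete a 26-sum, so the worst case takes all of them and one from each pair: 14 + 11 = 25.
The 26th integer has to be the second member of some pair, so 25 + 1 = 26.

26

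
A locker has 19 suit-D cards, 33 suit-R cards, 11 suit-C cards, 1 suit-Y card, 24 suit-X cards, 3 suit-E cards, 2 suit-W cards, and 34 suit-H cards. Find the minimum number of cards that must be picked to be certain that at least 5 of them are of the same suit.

The 8 suits are the holes; the cards drawn are the pigeons.
To avoid 5 of any one suit, the worst case takes at most 4 of each suit, or every card of a suit that has fewer than 4.
That gives 4 + 4 + 4 + 1 + 4 + 3 + 2 + 4 = 26 cards with no suit reaching 5.
The next card forces some suit to 5, so 26 + 1 = 27.

27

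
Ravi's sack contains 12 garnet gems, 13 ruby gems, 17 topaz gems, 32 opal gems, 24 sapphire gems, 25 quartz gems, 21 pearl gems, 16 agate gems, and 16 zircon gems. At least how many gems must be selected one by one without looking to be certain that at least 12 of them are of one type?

100

By the pigeonhole principle, the 9 types are the holes; the gems drawn are the pigeons.
To avoid 12 of any one type, the worst case takes at most 11 of each type.
That gives 11 + 11 + 11 + 11 + 11 + 11 + 11 + 11 + 11 = 99 gems with no type reaching 12.
The next gem forces some type to 12, so 99 + 1 = 100.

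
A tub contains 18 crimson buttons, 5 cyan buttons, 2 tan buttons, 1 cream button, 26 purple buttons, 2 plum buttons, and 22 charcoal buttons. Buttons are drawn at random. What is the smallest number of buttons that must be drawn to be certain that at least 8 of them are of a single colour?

32

The 7 colours are the holes; the buttons drawn are the pigeons.
To avoid 8 of any one colour, the worst case takes at most 7 of each colour, or every button of a colour that has fewer than 7.
That gives 7 + 5 + 2 + 1 + 7 + 2 + 7 = 31 buttons with no colour reaching 8.
The next button forces some colour to 8, so 31 + 1 = 32.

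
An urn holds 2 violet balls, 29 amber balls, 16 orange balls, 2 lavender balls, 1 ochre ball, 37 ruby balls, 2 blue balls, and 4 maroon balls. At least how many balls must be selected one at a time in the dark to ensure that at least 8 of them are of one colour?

Put each drawn ball into a box by colour. The largest draw with every box below 8 takes min(count, 7) from each colour; colours with fewer than 7 contribute all they have.
Σ min(cᵢ, 7) = 2 + 7 + 7 + 2 + 1 + 7 + 2 + 4 = 32.
Draw number 32 + 1 = 33 must push one box to 8.

33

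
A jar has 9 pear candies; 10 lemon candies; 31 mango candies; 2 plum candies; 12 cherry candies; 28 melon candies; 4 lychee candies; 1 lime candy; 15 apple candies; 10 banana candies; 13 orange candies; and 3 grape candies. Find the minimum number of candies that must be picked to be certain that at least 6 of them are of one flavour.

An adversary could hand out at most 5 candies per flavour (4 flavours run out sooner): 5 + 5 + 5 + 2 + 5 + 5 + 4 + 1 + 5 + 5 + 5 + 3 = 50 candies and still no flavour has 6.
One more candy lands in a flavour already at 5, so 51 draws are enough and 50 are not.

51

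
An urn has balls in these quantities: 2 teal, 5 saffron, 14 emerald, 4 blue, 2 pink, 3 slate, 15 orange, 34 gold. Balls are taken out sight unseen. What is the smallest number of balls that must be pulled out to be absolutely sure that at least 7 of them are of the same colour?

35

The 8 colours are the holes; the balls drawn are the pigeons.
To avoid 7 of any one colour, the worst case takes at most 6 of each colour, or every ball of a colour that has fewer than 6.
That gives 2 + 5 + 6 + 4 + 2 + 3 + 6 + 6 = 34 balls with no colour reaching 7.
The next ball forces some colour to 7, so 34 + 1 = 35.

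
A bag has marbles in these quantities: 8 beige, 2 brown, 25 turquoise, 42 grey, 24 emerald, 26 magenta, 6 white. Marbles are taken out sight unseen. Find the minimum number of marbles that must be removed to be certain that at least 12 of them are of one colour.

61

Put each drawn marble into a box by colour. The largest draw with every box below 12 takes min(count, 11) from each colour; colours with fewer than 11 contribute all they have.
Σ min(cᵢ, 11) = 8 + 2 + 11 + 11 + 11 + 11 + 6 = 60.
Draw number 60 + 1 = 61 must push one box to 12.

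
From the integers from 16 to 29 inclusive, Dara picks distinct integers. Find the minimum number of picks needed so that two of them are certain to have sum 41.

10

Two chosen integers sum to 41 exactly when both halves of some pair {x, 41−x} with 16 ≤ x ≤ 41−x ≤ 25 are chosen — 5 such pairs.
The remaining 4 elements (those with no distinct partner in range) can never complete a 41-sum, so the worst case takes all of them and one from each pair: 4 + 5 = 9.
The 10th integer has to be the second member of some pair, so 9 + 1 = 10.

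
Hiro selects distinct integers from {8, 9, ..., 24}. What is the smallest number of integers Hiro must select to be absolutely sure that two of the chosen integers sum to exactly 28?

A set avoiding the sum 28 can contain at most one of each pair {x, 28−x}, plus the 5 elements whose complement lies outside the range or equal to its own complement.
The integers 14, …, 24 (11 of them) are such a set: any two sum to at least 14+15 = 29 > 28.
Pigeonhole: any 12th integer completes one of the 6 pairs, so 12 choices force a sum of 28.

12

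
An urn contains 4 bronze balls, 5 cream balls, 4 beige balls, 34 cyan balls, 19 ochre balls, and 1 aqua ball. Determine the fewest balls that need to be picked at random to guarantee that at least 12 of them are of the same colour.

37

Pigeonhole: the 6 colours are the holes; the balls drawn are the pigeons.
To avoid 12 of any one colour, the worst case takes at most 11 of each colour, or every ball of a colour that has fewer than 11.
That gives 4 + 5 + 4 + 11 + 11 + 1 = 36 balls with no colour reaching 12.
The next ball forces some colour to 12, so 36 + 1 = 37.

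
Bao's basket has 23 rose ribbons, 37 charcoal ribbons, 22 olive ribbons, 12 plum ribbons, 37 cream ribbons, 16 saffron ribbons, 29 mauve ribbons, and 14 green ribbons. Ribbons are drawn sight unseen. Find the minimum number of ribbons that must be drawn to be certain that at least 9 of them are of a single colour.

65

Put each drawn ribbon into a box by colour. The largest draw with every box below 9 takes min(count, 8) from each colour.
Σ min(cᵢ, 8) = 8 + 8 + 8 + 8 + 8 + 8 + 8 + 8 = 64.
Draw number 64 + 1 = 65 must push one box to 9.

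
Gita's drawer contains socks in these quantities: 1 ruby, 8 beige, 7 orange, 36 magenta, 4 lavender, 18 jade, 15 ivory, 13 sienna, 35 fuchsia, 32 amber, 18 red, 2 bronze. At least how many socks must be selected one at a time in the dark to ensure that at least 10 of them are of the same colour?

86

An adversary could hand out at most 9 socks per colour (5 colours run out sooner): 1 + 8 + 7 + 9 + 4 + 9 + 9 + 9 + 9 + 9 + 9 + 2 = 85 socks and still no colour has 10.
One more sock lands in a colour already at 9, so 86 draws are enough and 85 are not.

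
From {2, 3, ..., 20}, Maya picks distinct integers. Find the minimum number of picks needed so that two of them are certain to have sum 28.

14

Two chosen integers sum to 28 exactly when both halves of some pair {x, 28−x} with 8 ≤ x ≤ 28−x ≤ 20 are chosen — 6 such pairs.
The remaining 7 elements (those with no distinct partner in range) can never complete a 28-sum, so the worst case takes all of them and one from each pair: 7 + 6 = 13.
By the pigeonhole principle, the 14th integer has to be the second member of some pair, so 13 + 1 = 14.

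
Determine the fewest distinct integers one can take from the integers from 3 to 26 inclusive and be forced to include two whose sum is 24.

16

A set avoiding the sum 24 can contain at most one of each pair {x, 24−x}, plus the 6 elements whose complement lies outside the range or equal to its own complement.
The integers 12, …, 26 (15 of them) are such a set: any two sum to at least 12+13 = 25 > 24.
Any 16th integer completes one of the 9 pairs, so 16 choices force a sum of 24.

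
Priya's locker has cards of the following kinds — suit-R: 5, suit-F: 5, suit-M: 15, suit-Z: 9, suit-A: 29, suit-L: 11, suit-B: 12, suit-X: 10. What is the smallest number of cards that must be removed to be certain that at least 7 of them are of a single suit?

An adversary could hand out at most 6 cards per suit (suit-R, suit-F run out sooner): 5 + 5 + 6 + 6 + 6 + 6 + 6 + 6 = 46 cards and still no suit has 7.
One more card lands in a suit already at 6, so 47 draws are enough and 46 are not.

47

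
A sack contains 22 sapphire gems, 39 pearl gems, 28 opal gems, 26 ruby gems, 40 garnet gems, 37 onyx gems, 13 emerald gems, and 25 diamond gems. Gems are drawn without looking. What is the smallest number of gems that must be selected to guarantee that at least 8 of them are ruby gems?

In the worst case for collecting ruby gems, every non-ruby gem comes out first.
There are 22 + 39 + 28 + 40 + 37 + 13 + 25 = 204 non-ruby gems altogether.
After those, each further gem must be ruby, so 204 + 8 = 212 draws guarantee 8 ruby gems.

212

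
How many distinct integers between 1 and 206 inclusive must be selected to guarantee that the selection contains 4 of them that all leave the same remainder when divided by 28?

The 28 residue classes mod 28 are the pigeonholes.
With 84 integers one could put 3 in each residue class and have no class reach 4.
The 85th integer pushes some class to 4, so 28·3 + 1 = 85.

85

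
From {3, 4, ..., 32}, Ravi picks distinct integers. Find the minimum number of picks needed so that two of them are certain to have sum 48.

23

Group the elements by complementary pair {x, 48−x}: {16,32}, {17,31}, {18,30}, …, giving 8 two-element pairs, the single value 24 (it cannot pair with itself since the integers are distinct), and 13 integers whose partner 48−x falls outside [3,32].
Pigeonhole: treating each of those 22 groups as a pigeonhole, one can pick one integer per group — 22 integers — with no two summing to 48.
The 23rd integer lands in an occupied pair, forcing a sum of 48.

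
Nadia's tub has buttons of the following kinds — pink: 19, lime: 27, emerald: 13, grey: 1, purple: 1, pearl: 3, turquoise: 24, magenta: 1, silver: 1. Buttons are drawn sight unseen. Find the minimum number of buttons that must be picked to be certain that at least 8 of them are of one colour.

36

Pigeonhole: the 9 colours are the holes; the buttons drawn are the pigeons.
To avoid 8 of any one colour, the worst case takes at most 7 of each colour, or every button of a colour that has fewer than 7.
That gives 7 + 7 + 7 + 1 + 1 + 3 + 7 + 1 + 1 = 35 buttons with no colour reaching 8.
The next button forces some colour to 8, so 35 + 1 = 36.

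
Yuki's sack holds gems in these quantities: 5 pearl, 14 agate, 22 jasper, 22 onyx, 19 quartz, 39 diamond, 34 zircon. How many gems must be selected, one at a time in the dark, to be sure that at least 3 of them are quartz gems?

In the worst case for collecting quartz gems, every non-quartz gem comes out first.
There are 5 + 14 + 22 + 22 + 39 + 34 = 136 non-quartz gems altogether.
After those, each further gem must be quartz, so 136 + 3 = 139 draws guarantee 3 quartz gems.

139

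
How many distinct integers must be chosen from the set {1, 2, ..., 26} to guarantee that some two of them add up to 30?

16

A set avoiding the sum 30 can contain at most one of each pair {x, 30−x}, plus the 4 elements whose complement lies outside the range or equal to its own complement.
The integers 1, …, 15 (15 of them) are such a set: any two sum to at least 1+2 = 3 and at most 14+15 = 29 < 30.
By pigeonhole, any 16th integer completes one of the 11 pairs, so 16 choices force a sum of 30.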